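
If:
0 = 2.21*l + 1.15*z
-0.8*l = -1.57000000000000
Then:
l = 1.96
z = -3.77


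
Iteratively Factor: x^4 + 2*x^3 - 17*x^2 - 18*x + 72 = (x + 3)*(x^3 - x^2 - 14*x + 24) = (x - 3)*(x + 3)*(x^2 + 2*x - 8) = (x - 3)*(x + 3)*(x + 4)*(x - 2)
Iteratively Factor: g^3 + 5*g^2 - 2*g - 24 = (g + 4)*(g^2 + g - 6) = (g + 3)*(g + 4)*(g - 2)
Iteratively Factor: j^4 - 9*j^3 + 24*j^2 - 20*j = (j - 5)*(j^3 - 4*j^2 + 4*j) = j*(j - 5)*(j^2 - 4*j + 4) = j*(j - 5)*(j - 2)*(j - 2)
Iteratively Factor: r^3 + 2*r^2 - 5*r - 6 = (r - 2)*(r^2 + 4*r + 3) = (r - 2)*(r + 1)*(r + 3)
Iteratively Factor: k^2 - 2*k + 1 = (k - 1)*(k - 1)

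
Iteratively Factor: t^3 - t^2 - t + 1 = (t + 1)*(t^2 - 2*t + 1) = (t - 1)*(t + 1)*(t - 1)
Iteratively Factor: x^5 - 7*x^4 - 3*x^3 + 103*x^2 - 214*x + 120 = (x - 3)*(x^4 - 4*x^3 - 15*x^2 + 58*x - 40) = (x - 5)*(x - 3)*(x^3 + x^2 - 10*x + 8) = (x - 5)*(x - 3)*(x - 2)*(x^2 + 3*x - 4) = (x - 5)*(x - 3)*(x - 2)*(x + 4)*(x - 1)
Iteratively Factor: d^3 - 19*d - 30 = (d - 5)*(d^2 + 5*d + 6) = (d - 5)*(d + 2)*(d + 3)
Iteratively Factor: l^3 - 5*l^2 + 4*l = (l)*(l^2 - 5*l + 4) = l*(l - 4)*(l - 1)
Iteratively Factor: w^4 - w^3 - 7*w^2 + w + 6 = (w - 3)*(w^3 + 2*w^2 - w - 2) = (w - 3)*(w + 2)*(w^2 - 1) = (w - 3)*(w + 1)*(w + 2)*(w - 1)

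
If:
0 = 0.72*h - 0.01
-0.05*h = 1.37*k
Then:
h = 0.01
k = -0.00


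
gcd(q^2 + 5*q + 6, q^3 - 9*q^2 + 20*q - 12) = 1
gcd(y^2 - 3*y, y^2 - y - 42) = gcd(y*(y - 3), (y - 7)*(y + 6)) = 1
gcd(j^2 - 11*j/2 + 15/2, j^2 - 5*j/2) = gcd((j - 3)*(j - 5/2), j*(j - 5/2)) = j - 5/2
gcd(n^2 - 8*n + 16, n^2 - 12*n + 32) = n - 4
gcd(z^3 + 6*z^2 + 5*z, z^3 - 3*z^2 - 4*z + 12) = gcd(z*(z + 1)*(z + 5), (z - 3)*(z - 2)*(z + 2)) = 1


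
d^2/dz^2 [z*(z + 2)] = 2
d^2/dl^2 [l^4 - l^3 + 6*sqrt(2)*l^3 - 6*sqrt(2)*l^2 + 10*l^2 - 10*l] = 12*l^2 - 6*l + 36*sqrt(2)*l - 12*sqrt(2) + 20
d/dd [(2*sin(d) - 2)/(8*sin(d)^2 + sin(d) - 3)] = 2*(-8*sin(d)^2 + 16*sin(d) - 2)*cos(d)/(8*sin(d)^2 + sin(d) - 3)^2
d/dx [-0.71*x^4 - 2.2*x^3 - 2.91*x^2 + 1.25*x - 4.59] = -2.84*x^3 - 6.6*x^2 - 5.82*x + 1.25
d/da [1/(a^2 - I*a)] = (-2*a + I)/(a^2*(a - I)^2)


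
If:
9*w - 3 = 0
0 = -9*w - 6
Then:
No Solution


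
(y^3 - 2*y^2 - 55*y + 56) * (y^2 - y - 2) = y^5 - 3*y^4 - 55*y^3 + 115*y^2 + 54*y - 112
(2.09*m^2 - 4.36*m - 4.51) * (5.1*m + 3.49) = 10.659*m^3 - 14.9419*m^2 - 38.2174*m - 15.7399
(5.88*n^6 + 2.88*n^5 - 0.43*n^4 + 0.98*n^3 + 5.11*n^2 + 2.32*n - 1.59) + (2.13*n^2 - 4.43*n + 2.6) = 5.88*n^6 + 2.88*n^5 - 0.43*n^4 + 0.98*n^3 + 7.24*n^2 - 2.11*n + 1.01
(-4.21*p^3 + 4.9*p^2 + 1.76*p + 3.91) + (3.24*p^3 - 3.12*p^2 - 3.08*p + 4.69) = -0.97*p^3 + 1.78*p^2 - 1.32*p + 8.6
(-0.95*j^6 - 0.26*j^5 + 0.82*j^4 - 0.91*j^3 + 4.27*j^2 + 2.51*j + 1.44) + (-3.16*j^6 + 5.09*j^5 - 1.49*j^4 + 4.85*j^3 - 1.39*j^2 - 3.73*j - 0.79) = -4.11*j^6 + 4.83*j^5 - 0.67*j^4 + 3.94*j^3 + 2.88*j^2 - 1.22*j + 0.65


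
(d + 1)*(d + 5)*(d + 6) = d^3 + 12*d^2 + 41*d + 30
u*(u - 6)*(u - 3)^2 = u^4 - 12*u^3 + 45*u^2 - 54*u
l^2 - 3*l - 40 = (l - 8)*(l + 5)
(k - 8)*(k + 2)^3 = k^4 - 2*k^3 - 36*k^2 - 88*k - 64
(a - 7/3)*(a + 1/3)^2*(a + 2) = a^4 + a^3/3 - 43*a^2/9 - 85*a/27 - 14/27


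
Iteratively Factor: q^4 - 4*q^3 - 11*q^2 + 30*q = (q)*(q^3 - 4*q^2 - 11*q + 30) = q*(q - 2)*(q^2 - 2*q - 15) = q*(q - 2)*(q + 3)*(q - 5)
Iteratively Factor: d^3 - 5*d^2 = (d)*(d^2 - 5*d) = d*(d - 5)*(d)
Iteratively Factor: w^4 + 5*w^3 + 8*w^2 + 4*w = (w + 2)*(w^3 + 3*w^2 + 2*w) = w*(w + 2)*(w^2 + 3*w + 2) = w*(w + 1)*(w + 2)*(w + 2)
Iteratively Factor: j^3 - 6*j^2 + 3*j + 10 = (j - 2)*(j^2 - 4*j - 5) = (j - 5)*(j - 2)*(j + 1)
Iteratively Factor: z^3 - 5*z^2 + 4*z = (z - 1)*(z^2 - 4*z) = (z - 4)*(z - 1)*(z)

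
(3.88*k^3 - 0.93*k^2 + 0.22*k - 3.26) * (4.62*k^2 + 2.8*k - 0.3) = 17.9256*k^5 + 6.5674*k^4 - 2.7516*k^3 - 14.1662*k^2 - 9.194*k + 0.978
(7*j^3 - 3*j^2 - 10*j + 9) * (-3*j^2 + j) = -21*j^5 + 16*j^4 + 27*j^3 - 37*j^2 + 9*j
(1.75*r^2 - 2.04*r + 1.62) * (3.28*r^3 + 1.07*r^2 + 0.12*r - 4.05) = 5.74*r^5 - 4.8187*r^4 + 3.3408*r^3 - 5.5989*r^2 + 8.4564*r - 6.561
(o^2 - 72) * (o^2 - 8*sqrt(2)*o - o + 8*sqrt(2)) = o^4 - 8*sqrt(2)*o^3 - o^3 - 72*o^2 + 8*sqrt(2)*o^2 + 72*o + 576*sqrt(2)*o - 576*sqrt(2)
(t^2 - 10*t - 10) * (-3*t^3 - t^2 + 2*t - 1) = -3*t^5 + 29*t^4 + 42*t^3 - 11*t^2 - 10*t + 10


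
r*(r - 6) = r^2 - 6*r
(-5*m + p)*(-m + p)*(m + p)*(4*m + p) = 20*m^4 + m^3*p - 21*m^2*p^2 - m*p^3 + p^4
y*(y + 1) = y^2 + y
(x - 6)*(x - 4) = x^2 - 10*x + 24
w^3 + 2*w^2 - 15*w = w*(w - 3)*(w + 5)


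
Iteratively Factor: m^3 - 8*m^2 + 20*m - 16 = (m - 2)*(m^2 - 6*m + 8) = (m - 4)*(m - 2)*(m - 2)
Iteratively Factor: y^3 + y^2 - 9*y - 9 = (y + 3)*(y^2 - 2*y - 3) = (y - 3)*(y + 3)*(y + 1)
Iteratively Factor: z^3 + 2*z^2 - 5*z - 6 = (z + 3)*(z^2 - z - 2) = (z + 1)*(z + 3)*(z - 2)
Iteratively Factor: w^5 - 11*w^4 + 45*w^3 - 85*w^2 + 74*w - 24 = (w - 3)*(w^4 - 8*w^3 + 21*w^2 - 22*w + 8) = (w - 3)*(w - 1)*(w^3 - 7*w^2 + 14*w - 8) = (w - 3)*(w - 2)*(w - 1)*(w^2 - 5*w + 4) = (w - 3)*(w - 2)*(w - 1)^2*(w - 4)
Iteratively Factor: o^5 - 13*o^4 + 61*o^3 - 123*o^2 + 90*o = (o - 5)*(o^4 - 8*o^3 + 21*o^2 - 18*o) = o*(o - 5)*(o^3 - 8*o^2 + 21*o - 18) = o*(o - 5)*(o - 2)*(o^2 - 6*o + 9) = o*(o - 5)*(o - 3)*(o - 2)*(o - 3)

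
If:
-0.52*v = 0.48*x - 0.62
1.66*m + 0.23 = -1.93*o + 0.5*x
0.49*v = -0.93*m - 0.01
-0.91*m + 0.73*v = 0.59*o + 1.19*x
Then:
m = -0.38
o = 0.34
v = 0.69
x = 0.54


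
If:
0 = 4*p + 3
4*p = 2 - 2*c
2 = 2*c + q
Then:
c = 5/2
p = -3/4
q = -3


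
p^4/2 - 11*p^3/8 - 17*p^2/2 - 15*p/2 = p*(p/2 + 1)*(p - 6)*(p + 5/4)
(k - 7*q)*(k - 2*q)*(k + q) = k^3 - 8*k^2*q + 5*k*q^2 + 14*q^3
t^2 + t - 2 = (t - 1)*(t + 2)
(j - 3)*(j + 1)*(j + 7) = j^3 + 5*j^2 - 17*j - 21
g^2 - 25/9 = (g - 5/3)*(g + 5/3)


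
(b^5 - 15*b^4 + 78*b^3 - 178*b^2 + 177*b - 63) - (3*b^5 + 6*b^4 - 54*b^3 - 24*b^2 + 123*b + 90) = -2*b^5 - 21*b^4 + 132*b^3 - 154*b^2 + 54*b - 153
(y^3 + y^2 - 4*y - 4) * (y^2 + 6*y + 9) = y^5 + 7*y^4 + 11*y^3 - 19*y^2 - 60*y - 36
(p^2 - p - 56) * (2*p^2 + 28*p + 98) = 2*p^4 + 26*p^3 - 42*p^2 - 1666*p - 5488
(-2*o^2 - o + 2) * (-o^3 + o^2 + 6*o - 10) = 2*o^5 - o^4 - 15*o^3 + 16*o^2 + 22*o - 20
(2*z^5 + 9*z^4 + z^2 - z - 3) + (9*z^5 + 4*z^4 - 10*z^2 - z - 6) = 11*z^5 + 13*z^4 - 9*z^2 - 2*z - 9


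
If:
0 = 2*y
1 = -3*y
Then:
No Solution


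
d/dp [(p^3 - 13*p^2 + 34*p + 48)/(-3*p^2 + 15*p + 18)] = -1/3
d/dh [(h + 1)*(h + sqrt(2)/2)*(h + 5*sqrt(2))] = 3*h^2 + 2*h + 11*sqrt(2)*h + 5 + 11*sqrt(2)/2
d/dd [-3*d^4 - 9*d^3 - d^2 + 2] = d*(-12*d^2 - 27*d - 2)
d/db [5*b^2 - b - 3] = 10*b - 1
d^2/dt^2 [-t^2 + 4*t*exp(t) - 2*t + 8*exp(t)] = 4*t*exp(t) + 16*exp(t) - 2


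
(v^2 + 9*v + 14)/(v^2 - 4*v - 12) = (v + 7)/(v - 6)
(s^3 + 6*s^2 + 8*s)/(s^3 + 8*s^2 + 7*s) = (s^2 + 6*s + 8)/(s^2 + 8*s + 7)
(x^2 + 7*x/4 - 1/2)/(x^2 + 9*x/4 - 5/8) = 2*(x + 2)/(2*x + 5)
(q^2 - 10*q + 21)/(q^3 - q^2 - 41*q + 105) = (q - 7)/(q^2 + 2*q - 35)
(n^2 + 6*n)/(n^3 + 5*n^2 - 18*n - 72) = n/(n^2 - n - 12)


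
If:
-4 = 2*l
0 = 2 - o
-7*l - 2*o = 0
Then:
No Solution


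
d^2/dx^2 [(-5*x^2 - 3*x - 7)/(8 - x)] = 702/(x^3 - 24*x^2 + 192*x - 512)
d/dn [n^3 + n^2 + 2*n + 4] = 3*n^2 + 2*n + 2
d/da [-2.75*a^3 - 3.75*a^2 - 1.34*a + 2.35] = -8.25*a^2 - 7.5*a - 1.34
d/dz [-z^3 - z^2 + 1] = z*(-3*z - 2)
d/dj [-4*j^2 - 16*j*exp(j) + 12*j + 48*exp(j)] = -16*j*exp(j) - 8*j + 32*exp(j) + 12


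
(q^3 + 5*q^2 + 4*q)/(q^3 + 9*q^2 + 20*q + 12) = q*(q + 4)/(q^2 + 8*q + 12)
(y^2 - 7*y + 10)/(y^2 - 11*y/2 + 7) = 2*(y - 5)/(2*y - 7)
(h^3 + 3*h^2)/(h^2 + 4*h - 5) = h^2*(h + 3)/(h^2 + 4*h - 5)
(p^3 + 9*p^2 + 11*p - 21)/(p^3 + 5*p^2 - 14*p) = (p^2 + 2*p - 3)/(p*(p - 2))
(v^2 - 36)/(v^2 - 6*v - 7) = (36 - v^2)/(-v^2 + 6*v + 7)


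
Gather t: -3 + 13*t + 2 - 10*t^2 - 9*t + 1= -10*t^2 + 4*t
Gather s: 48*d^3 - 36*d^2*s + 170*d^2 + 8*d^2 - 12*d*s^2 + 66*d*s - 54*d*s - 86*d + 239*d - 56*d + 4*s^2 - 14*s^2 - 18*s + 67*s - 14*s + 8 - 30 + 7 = 48*d^3 + 178*d^2 + 97*d + s^2*(-12*d - 10) + s*(-36*d^2 + 12*d + 35) - 15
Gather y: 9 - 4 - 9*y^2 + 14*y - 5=-9*y^2 + 14*y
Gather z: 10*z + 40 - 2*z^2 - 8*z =-2*z^2 + 2*z + 40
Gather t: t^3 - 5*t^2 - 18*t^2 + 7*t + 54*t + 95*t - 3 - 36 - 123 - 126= t^3 - 23*t^2 + 156*t - 288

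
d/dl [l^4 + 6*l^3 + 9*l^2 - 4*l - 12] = 4*l^3 + 18*l^2 + 18*l - 4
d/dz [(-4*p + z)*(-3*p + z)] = -7*p + 2*z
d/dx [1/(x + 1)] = -1/(x + 1)^2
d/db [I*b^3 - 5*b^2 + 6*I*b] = 3*I*b^2 - 10*b + 6*I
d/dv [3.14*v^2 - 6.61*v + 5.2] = 6.28*v - 6.61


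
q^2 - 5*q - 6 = (q - 6)*(q + 1)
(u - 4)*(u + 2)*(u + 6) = u^3 + 4*u^2 - 20*u - 48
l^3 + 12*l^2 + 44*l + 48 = (l + 2)*(l + 4)*(l + 6)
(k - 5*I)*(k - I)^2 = k^3 - 7*I*k^2 - 11*k + 5*I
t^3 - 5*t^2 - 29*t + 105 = (t - 7)*(t - 3)*(t + 5)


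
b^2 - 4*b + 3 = (b - 3)*(b - 1)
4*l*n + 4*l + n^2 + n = (4*l + n)*(n + 1)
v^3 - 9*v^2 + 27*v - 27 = (v - 3)^3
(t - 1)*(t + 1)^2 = t^3 + t^2 - t - 1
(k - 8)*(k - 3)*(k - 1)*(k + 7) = k^4 - 5*k^3 - 49*k^2 + 221*k - 168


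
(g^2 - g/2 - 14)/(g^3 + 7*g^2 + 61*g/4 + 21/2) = 2*(g - 4)/(2*g^2 + 7*g + 6)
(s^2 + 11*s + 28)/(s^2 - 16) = (s + 7)/(s - 4)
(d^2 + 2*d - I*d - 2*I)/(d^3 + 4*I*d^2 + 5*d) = (d + 2)/(d*(d + 5*I))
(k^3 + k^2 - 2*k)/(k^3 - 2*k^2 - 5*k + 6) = k/(k - 3)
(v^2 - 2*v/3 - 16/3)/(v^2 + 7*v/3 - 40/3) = (v + 2)/(v + 5)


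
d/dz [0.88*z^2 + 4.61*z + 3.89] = 1.76*z + 4.61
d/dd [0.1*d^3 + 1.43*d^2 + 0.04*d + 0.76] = 0.3*d^2 + 2.86*d + 0.04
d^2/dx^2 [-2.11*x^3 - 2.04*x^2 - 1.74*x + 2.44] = -12.66*x - 4.08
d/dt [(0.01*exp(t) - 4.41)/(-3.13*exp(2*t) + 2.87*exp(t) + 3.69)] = (0.0313*exp(2*t) - 27.6066*exp(t) + 12.6936)*exp(t)/(9.7969*exp(4*t) - 17.9662*exp(3*t) - 14.8625*exp(2*t) + 21.1806*exp(t) + 13.6161)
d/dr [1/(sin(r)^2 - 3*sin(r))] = (3 - 2*sin(r))*cos(r)/((sin(r) - 3)^2*sin(r)^2)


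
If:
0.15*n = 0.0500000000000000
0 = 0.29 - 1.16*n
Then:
No Solution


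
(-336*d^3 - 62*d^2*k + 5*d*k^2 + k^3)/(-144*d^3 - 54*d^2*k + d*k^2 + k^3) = (7*d + k)/(3*d + k)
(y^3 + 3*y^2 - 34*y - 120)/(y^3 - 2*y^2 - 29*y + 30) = (y + 4)/(y - 1)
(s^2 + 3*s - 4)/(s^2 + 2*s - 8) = (s - 1)/(s - 2)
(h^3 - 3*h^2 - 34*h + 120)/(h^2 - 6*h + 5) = (h^2 + 2*h - 24)/(h - 1)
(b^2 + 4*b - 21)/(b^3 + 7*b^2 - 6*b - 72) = (b + 7)/(b^2 + 10*b + 24)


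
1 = 1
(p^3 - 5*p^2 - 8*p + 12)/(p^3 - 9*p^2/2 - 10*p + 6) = 2*(p - 1)/(2*p - 1)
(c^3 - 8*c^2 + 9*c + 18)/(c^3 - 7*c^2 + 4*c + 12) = (c - 3)/(c - 2)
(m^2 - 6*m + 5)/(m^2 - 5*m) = (m - 1)/m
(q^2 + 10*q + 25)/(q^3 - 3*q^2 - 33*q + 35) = (q + 5)/(q^2 - 8*q + 7)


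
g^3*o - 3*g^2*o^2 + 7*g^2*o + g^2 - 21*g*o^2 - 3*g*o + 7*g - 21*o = (g + 7)*(g - 3*o)*(g*o + 1)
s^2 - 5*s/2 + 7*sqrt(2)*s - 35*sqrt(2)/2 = (s - 5/2)*(s + 7*sqrt(2))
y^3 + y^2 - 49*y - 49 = (y - 7)*(y + 1)*(y + 7)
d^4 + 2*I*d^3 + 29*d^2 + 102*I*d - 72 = (d - 6*I)*(d + I)*(d + 3*I)*(d + 4*I)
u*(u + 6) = u^2 + 6*u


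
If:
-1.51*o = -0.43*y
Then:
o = 0.28476821192053*y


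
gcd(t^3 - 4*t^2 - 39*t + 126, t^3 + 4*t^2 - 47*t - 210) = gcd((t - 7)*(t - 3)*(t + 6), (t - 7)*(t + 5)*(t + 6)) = t^2 - t - 42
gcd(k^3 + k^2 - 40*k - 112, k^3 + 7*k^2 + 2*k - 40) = k + 4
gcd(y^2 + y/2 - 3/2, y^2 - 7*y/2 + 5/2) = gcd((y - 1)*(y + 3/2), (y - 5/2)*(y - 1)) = y - 1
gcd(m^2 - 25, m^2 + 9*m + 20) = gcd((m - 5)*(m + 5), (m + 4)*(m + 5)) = m + 5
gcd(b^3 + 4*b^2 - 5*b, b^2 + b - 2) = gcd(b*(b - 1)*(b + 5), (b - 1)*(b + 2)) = b - 1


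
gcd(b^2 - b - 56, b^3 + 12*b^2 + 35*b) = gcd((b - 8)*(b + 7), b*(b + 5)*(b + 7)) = b + 7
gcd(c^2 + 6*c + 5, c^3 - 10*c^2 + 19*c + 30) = c + 1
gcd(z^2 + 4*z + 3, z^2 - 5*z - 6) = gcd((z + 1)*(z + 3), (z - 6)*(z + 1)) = z + 1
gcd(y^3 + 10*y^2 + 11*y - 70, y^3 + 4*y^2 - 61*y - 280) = y^2 + 12*y + 35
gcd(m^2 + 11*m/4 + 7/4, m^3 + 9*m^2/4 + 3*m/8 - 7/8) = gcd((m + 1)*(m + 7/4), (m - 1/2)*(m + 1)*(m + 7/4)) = m^2 + 11*m/4 + 7/4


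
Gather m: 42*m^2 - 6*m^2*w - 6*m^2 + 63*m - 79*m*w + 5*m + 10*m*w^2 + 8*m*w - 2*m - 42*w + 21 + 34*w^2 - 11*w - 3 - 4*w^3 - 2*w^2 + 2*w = m^2*(36 - 6*w) + m*(10*w^2 - 71*w + 66) - 4*w^3 + 32*w^2 - 51*w + 18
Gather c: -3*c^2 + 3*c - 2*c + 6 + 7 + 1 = -3*c^2 + c + 14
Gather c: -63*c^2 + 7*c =-63*c^2 + 7*c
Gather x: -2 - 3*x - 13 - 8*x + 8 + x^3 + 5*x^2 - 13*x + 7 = x^3 + 5*x^2 - 24*x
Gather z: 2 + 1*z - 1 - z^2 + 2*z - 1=-z^2 + 3*z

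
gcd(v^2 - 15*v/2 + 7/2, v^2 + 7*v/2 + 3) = 1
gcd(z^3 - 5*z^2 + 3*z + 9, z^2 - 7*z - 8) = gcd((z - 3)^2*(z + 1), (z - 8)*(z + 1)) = z + 1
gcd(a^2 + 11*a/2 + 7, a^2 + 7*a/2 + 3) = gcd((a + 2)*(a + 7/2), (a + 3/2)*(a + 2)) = a + 2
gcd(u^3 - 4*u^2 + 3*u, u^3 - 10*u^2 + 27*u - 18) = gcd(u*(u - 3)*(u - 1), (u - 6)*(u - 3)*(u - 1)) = u^2 - 4*u + 3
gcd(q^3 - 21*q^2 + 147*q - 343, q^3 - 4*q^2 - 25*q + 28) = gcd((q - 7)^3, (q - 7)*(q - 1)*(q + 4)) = q - 7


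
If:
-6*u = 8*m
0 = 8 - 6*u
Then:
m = -1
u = 4/3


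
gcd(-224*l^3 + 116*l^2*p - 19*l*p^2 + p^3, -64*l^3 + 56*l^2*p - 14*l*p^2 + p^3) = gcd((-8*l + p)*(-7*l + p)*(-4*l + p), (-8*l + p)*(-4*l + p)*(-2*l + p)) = 32*l^2 - 12*l*p + p^2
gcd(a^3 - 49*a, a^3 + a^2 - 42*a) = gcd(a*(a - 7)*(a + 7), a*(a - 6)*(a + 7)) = a^2 + 7*a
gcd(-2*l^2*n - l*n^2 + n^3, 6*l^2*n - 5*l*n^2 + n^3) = 2*l*n - n^2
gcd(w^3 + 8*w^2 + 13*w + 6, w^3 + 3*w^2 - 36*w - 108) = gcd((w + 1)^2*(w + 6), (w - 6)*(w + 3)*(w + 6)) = w + 6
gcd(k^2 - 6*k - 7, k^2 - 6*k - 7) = k^2 - 6*k - 7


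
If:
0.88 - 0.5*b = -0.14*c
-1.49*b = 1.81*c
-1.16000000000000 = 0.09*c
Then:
No Solution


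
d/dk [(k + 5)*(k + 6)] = 2*k + 11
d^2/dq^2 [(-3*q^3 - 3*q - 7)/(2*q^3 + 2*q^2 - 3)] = 2*(12*q^6 - 36*q^5 - 312*q^4 - 254*q^3 - 192*q^2 - 261*q - 42)/(8*q^9 + 24*q^8 + 24*q^7 - 28*q^6 - 72*q^5 - 36*q^4 + 54*q^3 + 54*q^2 - 27)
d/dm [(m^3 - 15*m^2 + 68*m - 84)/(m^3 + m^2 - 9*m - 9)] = 2*(8*m^4 - 77*m^3 + 146*m^2 + 219*m - 684)/(m^6 + 2*m^5 - 17*m^4 - 36*m^3 + 63*m^2 + 162*m + 81)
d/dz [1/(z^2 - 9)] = -2*z/(z^2 - 9)^2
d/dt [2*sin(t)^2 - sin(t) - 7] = (4*sin(t) - 1)*cos(t)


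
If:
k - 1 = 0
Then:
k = 1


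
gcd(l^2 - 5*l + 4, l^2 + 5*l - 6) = l - 1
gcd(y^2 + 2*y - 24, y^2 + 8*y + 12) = y + 6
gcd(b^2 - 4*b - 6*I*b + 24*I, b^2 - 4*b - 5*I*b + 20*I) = b - 4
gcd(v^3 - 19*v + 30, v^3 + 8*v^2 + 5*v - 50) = v^2 + 3*v - 10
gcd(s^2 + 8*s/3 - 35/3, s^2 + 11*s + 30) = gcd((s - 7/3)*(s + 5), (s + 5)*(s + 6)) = s + 5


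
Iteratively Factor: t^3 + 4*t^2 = (t)*(t^2 + 4*t) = t*(t + 4)*(t)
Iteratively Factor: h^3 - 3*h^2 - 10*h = (h)*(h^2 - 3*h - 10) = h*(h + 2)*(h - 5)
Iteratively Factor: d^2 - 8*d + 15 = (d - 3)*(d - 5)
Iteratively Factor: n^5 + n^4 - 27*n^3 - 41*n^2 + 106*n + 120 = (n - 2)*(n^4 + 3*n^3 - 21*n^2 - 83*n - 60) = (n - 2)*(n + 4)*(n^3 - n^2 - 17*n - 15) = (n - 5)*(n - 2)*(n + 4)*(n^2 + 4*n + 3) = (n - 5)*(n - 2)*(n + 3)*(n + 4)*(n + 1)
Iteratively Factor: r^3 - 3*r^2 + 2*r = (r - 1)*(r^2 - 2*r) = (r - 2)*(r - 1)*(r)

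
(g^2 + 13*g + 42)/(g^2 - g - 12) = (g^2 + 13*g + 42)/(g^2 - g - 12)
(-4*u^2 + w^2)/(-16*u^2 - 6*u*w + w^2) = (2*u - w)/(8*u - w)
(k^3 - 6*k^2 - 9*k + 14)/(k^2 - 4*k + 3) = (k^2 - 5*k - 14)/(k - 3)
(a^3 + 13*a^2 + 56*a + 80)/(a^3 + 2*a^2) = (a^3 + 13*a^2 + 56*a + 80)/(a^2*(a + 2))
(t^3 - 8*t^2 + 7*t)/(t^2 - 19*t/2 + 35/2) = 2*t*(t - 1)/(2*t - 5)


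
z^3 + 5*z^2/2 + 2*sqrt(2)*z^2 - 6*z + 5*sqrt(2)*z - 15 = (z + 5/2)*(z - sqrt(2))*(z + 3*sqrt(2))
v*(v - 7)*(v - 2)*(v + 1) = v^4 - 8*v^3 + 5*v^2 + 14*v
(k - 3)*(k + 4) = k^2 + k - 12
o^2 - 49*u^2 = (o - 7*u)*(o + 7*u)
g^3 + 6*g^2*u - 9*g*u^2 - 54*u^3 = (g - 3*u)*(g + 3*u)*(g + 6*u)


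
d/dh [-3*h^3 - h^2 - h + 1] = -9*h^2 - 2*h - 1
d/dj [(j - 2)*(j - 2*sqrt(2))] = 2*j - 2*sqrt(2) - 2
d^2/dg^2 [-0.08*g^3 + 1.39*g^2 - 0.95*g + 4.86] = 2.78 - 0.48*g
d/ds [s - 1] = 1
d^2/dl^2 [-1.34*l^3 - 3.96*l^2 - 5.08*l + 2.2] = -8.04*l - 7.92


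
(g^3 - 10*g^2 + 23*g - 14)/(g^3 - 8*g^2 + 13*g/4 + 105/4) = 4*(g^2 - 3*g + 2)/(4*g^2 - 4*g - 15)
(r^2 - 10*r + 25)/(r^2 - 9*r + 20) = (r - 5)/(r - 4)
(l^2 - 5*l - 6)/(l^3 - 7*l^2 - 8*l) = (l - 6)/(l*(l - 8))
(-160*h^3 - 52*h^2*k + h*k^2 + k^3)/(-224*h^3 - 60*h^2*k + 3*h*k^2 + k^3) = (5*h + k)/(7*h + k)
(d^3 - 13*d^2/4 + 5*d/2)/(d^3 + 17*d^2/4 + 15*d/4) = (4*d^2 - 13*d + 10)/(4*d^2 + 17*d + 15)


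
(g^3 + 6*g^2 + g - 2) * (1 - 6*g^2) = -6*g^5 - 36*g^4 - 5*g^3 + 18*g^2 + g - 2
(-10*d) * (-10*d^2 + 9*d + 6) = 100*d^3 - 90*d^2 - 60*d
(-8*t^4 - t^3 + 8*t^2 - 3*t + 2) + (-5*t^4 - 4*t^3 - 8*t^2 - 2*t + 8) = -13*t^4 - 5*t^3 - 5*t + 10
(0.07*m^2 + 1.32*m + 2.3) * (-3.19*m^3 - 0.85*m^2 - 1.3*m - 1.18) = -0.2233*m^5 - 4.2703*m^4 - 8.55*m^3 - 3.7536*m^2 - 4.5476*m - 2.714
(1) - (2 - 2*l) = 2*l - 1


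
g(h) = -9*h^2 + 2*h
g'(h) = 2 - 18*h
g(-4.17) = -164.84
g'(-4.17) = 77.06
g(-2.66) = -69.00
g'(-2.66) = 49.88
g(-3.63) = -125.85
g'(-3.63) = 67.34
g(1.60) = -19.84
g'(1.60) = -26.80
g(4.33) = -160.08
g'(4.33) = -75.94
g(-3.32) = -105.84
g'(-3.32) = 61.76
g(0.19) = 0.06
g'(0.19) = -1.42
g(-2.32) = -53.08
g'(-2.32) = 43.76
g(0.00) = 0.00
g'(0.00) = 2.00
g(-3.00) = -87.00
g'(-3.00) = 56.00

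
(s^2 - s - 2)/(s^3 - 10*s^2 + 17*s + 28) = (s - 2)/(s^2 - 11*s + 28)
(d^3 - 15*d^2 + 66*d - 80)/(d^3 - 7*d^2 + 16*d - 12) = (d^2 - 13*d + 40)/(d^2 - 5*d + 6)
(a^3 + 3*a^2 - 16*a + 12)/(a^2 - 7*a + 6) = (a^2 + 4*a - 12)/(a - 6)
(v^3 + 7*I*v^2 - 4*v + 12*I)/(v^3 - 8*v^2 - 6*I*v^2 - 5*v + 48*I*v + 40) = (v^2 + 8*I*v - 12)/(v^2 - v*(8 + 5*I) + 40*I)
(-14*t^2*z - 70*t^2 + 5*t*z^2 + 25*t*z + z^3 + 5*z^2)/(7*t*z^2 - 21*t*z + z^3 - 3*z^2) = (-2*t*z - 10*t + z^2 + 5*z)/(z*(z - 3))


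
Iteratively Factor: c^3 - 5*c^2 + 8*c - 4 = (c - 2)*(c^2 - 3*c + 2) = (c - 2)^2*(c - 1)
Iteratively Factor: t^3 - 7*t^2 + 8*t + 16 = (t - 4)*(t^2 - 3*t - 4) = (t - 4)^2*(t + 1)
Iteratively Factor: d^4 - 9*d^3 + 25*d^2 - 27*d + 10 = (d - 1)*(d^3 - 8*d^2 + 17*d - 10) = (d - 2)*(d - 1)*(d^2 - 6*d + 5) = (d - 2)*(d - 1)^2*(d - 5)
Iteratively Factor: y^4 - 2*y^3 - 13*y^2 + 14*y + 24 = (y + 3)*(y^3 - 5*y^2 + 2*y + 8) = (y - 4)*(y + 3)*(y^2 - y - 2) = (y - 4)*(y - 2)*(y + 3)*(y + 1)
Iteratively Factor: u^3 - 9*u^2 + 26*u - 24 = (u - 2)*(u^2 - 7*u + 12) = (u - 3)*(u - 2)*(u - 4)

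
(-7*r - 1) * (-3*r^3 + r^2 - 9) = 21*r^4 - 4*r^3 - r^2 + 63*r + 9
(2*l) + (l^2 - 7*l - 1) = l^2 - 5*l - 1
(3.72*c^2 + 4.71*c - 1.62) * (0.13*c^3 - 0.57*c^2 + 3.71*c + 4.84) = 0.4836*c^5 - 1.5081*c^4 + 10.9059*c^3 + 36.4023*c^2 + 16.7862*c - 7.8408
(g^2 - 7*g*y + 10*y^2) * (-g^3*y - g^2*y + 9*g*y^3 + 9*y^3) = -g^5*y + 7*g^4*y^2 - g^4*y - g^3*y^3 + 7*g^3*y^2 - 63*g^2*y^4 - g^2*y^3 + 90*g*y^5 - 63*g*y^4 + 90*y^5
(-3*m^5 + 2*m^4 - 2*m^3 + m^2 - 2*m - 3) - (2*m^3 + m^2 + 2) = -3*m^5 + 2*m^4 - 4*m^3 - 2*m - 5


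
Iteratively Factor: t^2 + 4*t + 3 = (t + 1)*(t + 3)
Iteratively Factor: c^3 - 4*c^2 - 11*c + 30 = (c - 5)*(c^2 + c - 6) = (c - 5)*(c + 3)*(c - 2)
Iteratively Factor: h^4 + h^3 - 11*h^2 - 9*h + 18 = (h + 2)*(h^3 - h^2 - 9*h + 9) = (h - 3)*(h + 2)*(h^2 + 2*h - 3) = (h - 3)*(h + 2)*(h + 3)*(h - 1)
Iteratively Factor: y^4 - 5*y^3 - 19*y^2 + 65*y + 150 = (y + 3)*(y^3 - 8*y^2 + 5*y + 50) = (y - 5)*(y + 3)*(y^2 - 3*y - 10) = (y - 5)*(y + 2)*(y + 3)*(y - 5)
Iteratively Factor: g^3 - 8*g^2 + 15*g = (g - 5)*(g^2 - 3*g) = (g - 5)*(g - 3)*(g)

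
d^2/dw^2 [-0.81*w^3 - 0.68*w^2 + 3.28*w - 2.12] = -4.86*w - 1.36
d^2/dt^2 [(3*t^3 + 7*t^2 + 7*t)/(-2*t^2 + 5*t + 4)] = 2*(-197*t^3 - 348*t^2 - 312*t + 28)/(8*t^6 - 60*t^5 + 102*t^4 + 115*t^3 - 204*t^2 - 240*t - 64)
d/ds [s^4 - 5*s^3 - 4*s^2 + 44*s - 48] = 4*s^3 - 15*s^2 - 8*s + 44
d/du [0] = 0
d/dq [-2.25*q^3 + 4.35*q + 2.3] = 4.35 - 6.75*q^2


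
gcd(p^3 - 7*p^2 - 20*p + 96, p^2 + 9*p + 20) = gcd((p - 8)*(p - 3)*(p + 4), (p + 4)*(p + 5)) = p + 4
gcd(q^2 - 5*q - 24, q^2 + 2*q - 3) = q + 3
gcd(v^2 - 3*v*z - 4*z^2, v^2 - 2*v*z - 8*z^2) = -v + 4*z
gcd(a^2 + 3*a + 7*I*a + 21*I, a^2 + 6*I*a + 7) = a + 7*I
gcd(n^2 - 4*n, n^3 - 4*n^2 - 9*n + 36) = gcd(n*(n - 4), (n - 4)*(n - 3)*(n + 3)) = n - 4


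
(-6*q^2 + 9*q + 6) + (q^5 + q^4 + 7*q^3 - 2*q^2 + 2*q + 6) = q^5 + q^4 + 7*q^3 - 8*q^2 + 11*q + 12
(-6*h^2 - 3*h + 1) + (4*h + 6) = -6*h^2 + h + 7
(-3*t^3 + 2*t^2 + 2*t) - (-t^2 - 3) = -3*t^3 + 3*t^2 + 2*t + 3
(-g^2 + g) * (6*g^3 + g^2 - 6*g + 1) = -6*g^5 + 5*g^4 + 7*g^3 - 7*g^2 + g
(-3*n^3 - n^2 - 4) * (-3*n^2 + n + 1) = 9*n^5 - 4*n^3 + 11*n^2 - 4*n - 4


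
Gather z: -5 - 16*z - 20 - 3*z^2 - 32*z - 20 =-3*z^2 - 48*z - 45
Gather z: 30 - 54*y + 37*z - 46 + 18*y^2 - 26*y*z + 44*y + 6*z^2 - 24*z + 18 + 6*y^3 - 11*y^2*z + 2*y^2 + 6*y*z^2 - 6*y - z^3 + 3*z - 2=6*y^3 + 20*y^2 - 16*y - z^3 + z^2*(6*y + 6) + z*(-11*y^2 - 26*y + 16)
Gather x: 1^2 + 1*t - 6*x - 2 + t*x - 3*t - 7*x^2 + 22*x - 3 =-2*t - 7*x^2 + x*(t + 16) - 4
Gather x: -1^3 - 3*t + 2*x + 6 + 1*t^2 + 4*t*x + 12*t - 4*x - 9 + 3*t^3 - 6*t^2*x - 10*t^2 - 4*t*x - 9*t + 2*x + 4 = 3*t^3 - 6*t^2*x - 9*t^2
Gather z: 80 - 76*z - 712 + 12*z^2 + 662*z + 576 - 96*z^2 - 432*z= -84*z^2 + 154*z - 56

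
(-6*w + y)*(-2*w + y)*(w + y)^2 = 12*w^4 + 16*w^3*y - 3*w^2*y^2 - 6*w*y^3 + y^4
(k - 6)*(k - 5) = k^2 - 11*k + 30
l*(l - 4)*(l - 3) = l^3 - 7*l^2 + 12*l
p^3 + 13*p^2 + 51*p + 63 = (p + 3)^2*(p + 7)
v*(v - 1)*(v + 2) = v^3 + v^2 - 2*v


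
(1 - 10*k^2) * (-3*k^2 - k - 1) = 30*k^4 + 10*k^3 + 7*k^2 - k - 1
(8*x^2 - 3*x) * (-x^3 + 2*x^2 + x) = -8*x^5 + 19*x^4 + 2*x^3 - 3*x^2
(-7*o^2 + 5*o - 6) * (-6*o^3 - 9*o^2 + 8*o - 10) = 42*o^5 + 33*o^4 - 65*o^3 + 164*o^2 - 98*o + 60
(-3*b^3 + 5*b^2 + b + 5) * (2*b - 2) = -6*b^4 + 16*b^3 - 8*b^2 + 8*b - 10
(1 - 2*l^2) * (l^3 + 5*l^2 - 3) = -2*l^5 - 10*l^4 + l^3 + 11*l^2 - 3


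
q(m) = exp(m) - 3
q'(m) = exp(m)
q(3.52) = 30.78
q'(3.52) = 33.78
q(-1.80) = -2.83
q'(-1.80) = 0.17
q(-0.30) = -2.26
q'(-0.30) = 0.74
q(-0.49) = -2.39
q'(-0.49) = 0.61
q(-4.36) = -2.99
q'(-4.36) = 0.01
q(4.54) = 90.69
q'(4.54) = 93.69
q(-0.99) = -2.63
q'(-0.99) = 0.37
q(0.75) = -0.88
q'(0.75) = 2.12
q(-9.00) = -3.00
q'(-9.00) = 0.00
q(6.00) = 400.43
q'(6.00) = 403.43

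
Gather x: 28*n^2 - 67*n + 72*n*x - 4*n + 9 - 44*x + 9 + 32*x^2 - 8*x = 28*n^2 - 71*n + 32*x^2 + x*(72*n - 52) + 18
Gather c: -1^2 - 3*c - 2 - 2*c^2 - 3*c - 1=-2*c^2 - 6*c - 4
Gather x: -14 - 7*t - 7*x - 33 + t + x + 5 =-6*t - 6*x - 42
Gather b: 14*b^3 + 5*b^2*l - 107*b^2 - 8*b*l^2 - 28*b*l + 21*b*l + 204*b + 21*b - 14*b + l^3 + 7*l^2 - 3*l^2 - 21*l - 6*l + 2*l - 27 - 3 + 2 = 14*b^3 + b^2*(5*l - 107) + b*(-8*l^2 - 7*l + 211) + l^3 + 4*l^2 - 25*l - 28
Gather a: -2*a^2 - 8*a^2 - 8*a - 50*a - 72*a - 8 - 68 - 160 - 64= -10*a^2 - 130*a - 300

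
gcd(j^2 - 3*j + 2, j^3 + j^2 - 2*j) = j - 1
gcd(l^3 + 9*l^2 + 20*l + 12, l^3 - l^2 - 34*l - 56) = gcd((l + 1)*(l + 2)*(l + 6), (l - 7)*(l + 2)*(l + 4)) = l + 2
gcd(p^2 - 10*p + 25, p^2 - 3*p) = 1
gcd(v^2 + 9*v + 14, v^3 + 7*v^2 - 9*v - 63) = v + 7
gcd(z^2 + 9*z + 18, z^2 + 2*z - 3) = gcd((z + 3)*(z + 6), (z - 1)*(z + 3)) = z + 3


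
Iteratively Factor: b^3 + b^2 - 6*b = (b + 3)*(b^2 - 2*b) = b*(b + 3)*(b - 2)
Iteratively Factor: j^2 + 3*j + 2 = (j + 1)*(j + 2)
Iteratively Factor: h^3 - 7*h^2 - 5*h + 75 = (h - 5)*(h^2 - 2*h - 15) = (h - 5)*(h + 3)*(h - 5)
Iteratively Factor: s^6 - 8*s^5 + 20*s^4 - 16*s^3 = (s)*(s^5 - 8*s^4 + 20*s^3 - 16*s^2) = s^2*(s^4 - 8*s^3 + 20*s^2 - 16*s) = s^2*(s - 2)*(s^3 - 6*s^2 + 8*s) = s^3*(s - 2)*(s^2 - 6*s + 8) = s^3*(s - 4)*(s - 2)*(s - 2)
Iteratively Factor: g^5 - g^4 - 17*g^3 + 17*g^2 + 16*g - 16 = (g - 1)*(g^4 - 17*g^2 + 16) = (g - 1)*(g + 4)*(g^3 - 4*g^2 - g + 4) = (g - 1)^2*(g + 4)*(g^2 - 3*g - 4) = (g - 1)^2*(g + 1)*(g + 4)*(g - 4)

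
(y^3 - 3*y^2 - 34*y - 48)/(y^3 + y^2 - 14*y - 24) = (y - 8)/(y - 4)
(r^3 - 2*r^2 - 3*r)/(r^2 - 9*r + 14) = r*(r^2 - 2*r - 3)/(r^2 - 9*r + 14)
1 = 1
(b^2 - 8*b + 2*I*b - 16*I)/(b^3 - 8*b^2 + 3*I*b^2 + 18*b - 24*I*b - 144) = (b + 2*I)/(b^2 + 3*I*b + 18)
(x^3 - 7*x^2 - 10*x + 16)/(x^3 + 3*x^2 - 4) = (x - 8)/(x + 2)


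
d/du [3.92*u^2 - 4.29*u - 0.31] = 7.84*u - 4.29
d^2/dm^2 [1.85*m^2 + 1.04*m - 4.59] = 3.70000000000000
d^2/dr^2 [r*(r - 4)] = 2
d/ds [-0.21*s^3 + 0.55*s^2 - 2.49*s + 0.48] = -0.63*s^2 + 1.1*s - 2.49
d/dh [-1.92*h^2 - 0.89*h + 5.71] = -3.84*h - 0.89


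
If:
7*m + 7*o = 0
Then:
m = -o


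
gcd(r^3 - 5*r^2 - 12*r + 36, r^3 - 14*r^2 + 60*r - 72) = r^2 - 8*r + 12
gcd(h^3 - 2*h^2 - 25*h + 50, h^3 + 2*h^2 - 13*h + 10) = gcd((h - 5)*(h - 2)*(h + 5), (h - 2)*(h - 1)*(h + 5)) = h^2 + 3*h - 10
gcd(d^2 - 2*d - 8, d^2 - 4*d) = d - 4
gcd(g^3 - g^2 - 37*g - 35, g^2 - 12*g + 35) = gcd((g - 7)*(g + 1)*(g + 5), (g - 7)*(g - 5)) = g - 7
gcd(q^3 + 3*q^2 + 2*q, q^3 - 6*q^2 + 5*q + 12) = q + 1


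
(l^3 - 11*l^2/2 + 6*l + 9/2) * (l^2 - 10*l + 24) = l^5 - 31*l^4/2 + 85*l^3 - 375*l^2/2 + 99*l + 108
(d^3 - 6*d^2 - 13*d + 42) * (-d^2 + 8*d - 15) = -d^5 + 14*d^4 - 50*d^3 - 56*d^2 + 531*d - 630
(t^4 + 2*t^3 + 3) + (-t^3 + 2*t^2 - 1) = t^4 + t^3 + 2*t^2 + 2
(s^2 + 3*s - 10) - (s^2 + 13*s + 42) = -10*s - 52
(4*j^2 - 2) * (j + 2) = 4*j^3 + 8*j^2 - 2*j - 4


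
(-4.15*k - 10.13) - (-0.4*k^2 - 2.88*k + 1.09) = 0.4*k^2 - 1.27*k - 11.22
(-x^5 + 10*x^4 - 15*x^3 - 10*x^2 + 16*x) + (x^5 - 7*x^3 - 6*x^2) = 10*x^4 - 22*x^3 - 16*x^2 + 16*x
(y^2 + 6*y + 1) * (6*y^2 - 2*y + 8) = 6*y^4 + 34*y^3 + 2*y^2 + 46*y + 8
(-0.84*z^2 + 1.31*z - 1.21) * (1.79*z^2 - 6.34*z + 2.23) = -1.5036*z^4 + 7.6705*z^3 - 12.3445*z^2 + 10.5927*z - 2.6983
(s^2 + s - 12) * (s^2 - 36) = s^4 + s^3 - 48*s^2 - 36*s + 432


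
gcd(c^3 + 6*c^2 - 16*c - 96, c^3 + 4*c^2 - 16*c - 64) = c^2 - 16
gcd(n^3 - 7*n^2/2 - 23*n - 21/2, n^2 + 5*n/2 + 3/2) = 1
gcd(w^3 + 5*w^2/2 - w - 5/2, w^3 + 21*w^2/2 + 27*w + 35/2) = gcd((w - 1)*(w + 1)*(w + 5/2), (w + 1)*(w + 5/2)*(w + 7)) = w^2 + 7*w/2 + 5/2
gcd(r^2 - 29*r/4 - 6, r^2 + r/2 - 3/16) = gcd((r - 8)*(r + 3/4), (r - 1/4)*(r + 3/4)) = r + 3/4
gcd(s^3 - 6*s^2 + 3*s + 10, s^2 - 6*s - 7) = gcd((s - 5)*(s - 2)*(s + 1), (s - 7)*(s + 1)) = s + 1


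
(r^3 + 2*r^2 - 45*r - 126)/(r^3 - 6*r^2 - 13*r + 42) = (r + 6)/(r - 2)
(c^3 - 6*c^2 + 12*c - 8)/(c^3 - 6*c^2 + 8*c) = (c^2 - 4*c + 4)/(c*(c - 4))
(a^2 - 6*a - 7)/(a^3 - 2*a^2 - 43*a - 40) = (a - 7)/(a^2 - 3*a - 40)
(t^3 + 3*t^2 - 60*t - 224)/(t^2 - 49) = (t^2 - 4*t - 32)/(t - 7)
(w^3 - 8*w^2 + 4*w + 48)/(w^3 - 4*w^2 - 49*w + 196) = (w^2 - 4*w - 12)/(w^2 - 49)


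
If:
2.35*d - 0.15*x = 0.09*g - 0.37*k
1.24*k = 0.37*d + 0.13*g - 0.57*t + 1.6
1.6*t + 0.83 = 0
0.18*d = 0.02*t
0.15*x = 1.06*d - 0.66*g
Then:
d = -0.06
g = -0.80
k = 1.43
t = -0.52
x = 3.10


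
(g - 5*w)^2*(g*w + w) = g^3*w - 10*g^2*w^2 + g^2*w + 25*g*w^3 - 10*g*w^2 + 25*w^3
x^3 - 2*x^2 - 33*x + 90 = (x - 5)*(x - 3)*(x + 6)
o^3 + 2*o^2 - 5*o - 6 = (o - 2)*(o + 1)*(o + 3)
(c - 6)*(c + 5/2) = c^2 - 7*c/2 - 15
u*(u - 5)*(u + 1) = u^3 - 4*u^2 - 5*u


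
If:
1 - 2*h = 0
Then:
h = 1/2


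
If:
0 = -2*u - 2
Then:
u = -1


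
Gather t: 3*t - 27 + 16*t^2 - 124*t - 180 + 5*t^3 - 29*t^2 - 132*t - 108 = 5*t^3 - 13*t^2 - 253*t - 315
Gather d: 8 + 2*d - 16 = 2*d - 8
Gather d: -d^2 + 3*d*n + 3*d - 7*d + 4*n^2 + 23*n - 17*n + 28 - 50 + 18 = -d^2 + d*(3*n - 4) + 4*n^2 + 6*n - 4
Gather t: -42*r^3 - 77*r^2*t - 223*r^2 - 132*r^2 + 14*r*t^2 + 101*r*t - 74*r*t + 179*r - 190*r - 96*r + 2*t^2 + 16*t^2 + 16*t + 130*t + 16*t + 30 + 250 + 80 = -42*r^3 - 355*r^2 - 107*r + t^2*(14*r + 18) + t*(-77*r^2 + 27*r + 162) + 360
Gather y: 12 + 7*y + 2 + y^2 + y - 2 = y^2 + 8*y + 12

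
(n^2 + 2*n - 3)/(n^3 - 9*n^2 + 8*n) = (n + 3)/(n*(n - 8))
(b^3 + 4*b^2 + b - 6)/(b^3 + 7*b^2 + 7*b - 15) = (b + 2)/(b + 5)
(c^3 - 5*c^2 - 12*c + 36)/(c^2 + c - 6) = c - 6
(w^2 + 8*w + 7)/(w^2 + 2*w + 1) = (w + 7)/(w + 1)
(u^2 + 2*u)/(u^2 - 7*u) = (u + 2)/(u - 7)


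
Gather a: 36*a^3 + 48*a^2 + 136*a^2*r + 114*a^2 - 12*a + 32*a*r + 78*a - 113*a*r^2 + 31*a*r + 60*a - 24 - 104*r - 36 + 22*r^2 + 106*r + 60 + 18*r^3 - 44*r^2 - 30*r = 36*a^3 + a^2*(136*r + 162) + a*(-113*r^2 + 63*r + 126) + 18*r^3 - 22*r^2 - 28*r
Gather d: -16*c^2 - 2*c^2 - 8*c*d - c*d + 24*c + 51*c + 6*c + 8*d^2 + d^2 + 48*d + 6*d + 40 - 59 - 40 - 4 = -18*c^2 + 81*c + 9*d^2 + d*(54 - 9*c) - 63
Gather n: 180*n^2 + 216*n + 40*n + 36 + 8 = 180*n^2 + 256*n + 44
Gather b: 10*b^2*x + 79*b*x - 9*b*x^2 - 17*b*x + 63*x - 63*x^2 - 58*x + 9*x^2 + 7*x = 10*b^2*x + b*(-9*x^2 + 62*x) - 54*x^2 + 12*x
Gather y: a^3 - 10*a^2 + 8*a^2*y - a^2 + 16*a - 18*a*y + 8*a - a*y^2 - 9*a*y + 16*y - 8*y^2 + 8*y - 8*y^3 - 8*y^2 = a^3 - 11*a^2 + 24*a - 8*y^3 + y^2*(-a - 16) + y*(8*a^2 - 27*a + 24)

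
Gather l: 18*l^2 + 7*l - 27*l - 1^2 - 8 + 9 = 18*l^2 - 20*l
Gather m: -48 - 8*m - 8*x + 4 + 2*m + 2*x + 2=-6*m - 6*x - 42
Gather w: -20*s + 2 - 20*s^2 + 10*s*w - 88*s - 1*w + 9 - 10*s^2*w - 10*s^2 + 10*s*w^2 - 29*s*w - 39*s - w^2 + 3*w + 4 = -30*s^2 - 147*s + w^2*(10*s - 1) + w*(-10*s^2 - 19*s + 2) + 15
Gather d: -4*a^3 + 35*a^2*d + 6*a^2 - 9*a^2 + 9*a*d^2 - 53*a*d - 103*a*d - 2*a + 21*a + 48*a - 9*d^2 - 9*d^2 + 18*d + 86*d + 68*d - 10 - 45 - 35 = -4*a^3 - 3*a^2 + 67*a + d^2*(9*a - 18) + d*(35*a^2 - 156*a + 172) - 90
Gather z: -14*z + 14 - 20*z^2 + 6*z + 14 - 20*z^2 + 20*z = -40*z^2 + 12*z + 28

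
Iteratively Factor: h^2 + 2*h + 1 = (h + 1)*(h + 1)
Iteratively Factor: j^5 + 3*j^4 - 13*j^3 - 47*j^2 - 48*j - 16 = (j - 4)*(j^4 + 7*j^3 + 15*j^2 + 13*j + 4) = (j - 4)*(j + 1)*(j^3 + 6*j^2 + 9*j + 4) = (j - 4)*(j + 1)^2*(j^2 + 5*j + 4) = (j - 4)*(j + 1)^2*(j + 4)*(j + 1)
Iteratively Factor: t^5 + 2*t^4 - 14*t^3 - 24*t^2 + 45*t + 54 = (t - 2)*(t^4 + 4*t^3 - 6*t^2 - 36*t - 27) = (t - 2)*(t + 3)*(t^3 + t^2 - 9*t - 9) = (t - 3)*(t - 2)*(t + 3)*(t^2 + 4*t + 3) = (t - 3)*(t - 2)*(t + 1)*(t + 3)*(t + 3)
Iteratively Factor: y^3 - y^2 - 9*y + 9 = (y - 3)*(y^2 + 2*y - 3) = (y - 3)*(y + 3)*(y - 1)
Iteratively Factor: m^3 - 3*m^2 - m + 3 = (m - 3)*(m^2 - 1) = (m - 3)*(m + 1)*(m - 1)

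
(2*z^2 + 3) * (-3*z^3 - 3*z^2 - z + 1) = -6*z^5 - 6*z^4 - 11*z^3 - 7*z^2 - 3*z + 3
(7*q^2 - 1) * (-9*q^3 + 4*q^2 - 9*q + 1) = -63*q^5 + 28*q^4 - 54*q^3 + 3*q^2 + 9*q - 1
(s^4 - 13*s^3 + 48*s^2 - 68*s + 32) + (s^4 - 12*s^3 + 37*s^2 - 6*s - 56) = 2*s^4 - 25*s^3 + 85*s^2 - 74*s - 24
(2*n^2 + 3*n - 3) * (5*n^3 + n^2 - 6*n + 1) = 10*n^5 + 17*n^4 - 24*n^3 - 19*n^2 + 21*n - 3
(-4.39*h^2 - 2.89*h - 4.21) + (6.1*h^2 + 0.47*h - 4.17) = 1.71*h^2 - 2.42*h - 8.38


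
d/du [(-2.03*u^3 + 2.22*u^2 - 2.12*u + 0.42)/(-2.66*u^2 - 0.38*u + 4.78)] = (5.3998*u^4 + 1.5428*u^3 - 35.593*u^2 + 23.4576*u - 9.974)/(7.0756*u^4 + 2.0216*u^3 - 25.2852*u^2 - 3.6328*u + 22.8484)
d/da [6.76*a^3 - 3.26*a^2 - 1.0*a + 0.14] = 20.28*a^2 - 6.52*a - 1.0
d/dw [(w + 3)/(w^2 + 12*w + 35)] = (w^2 + 12*w - 2*(w + 3)*(w + 6) + 35)/(w^2 + 12*w + 35)^2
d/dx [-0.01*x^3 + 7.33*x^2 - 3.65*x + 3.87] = -0.03*x^2 + 14.66*x - 3.65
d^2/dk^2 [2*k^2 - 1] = 4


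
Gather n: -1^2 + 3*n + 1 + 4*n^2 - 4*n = 4*n^2 - n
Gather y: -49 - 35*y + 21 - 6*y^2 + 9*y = -6*y^2 - 26*y - 28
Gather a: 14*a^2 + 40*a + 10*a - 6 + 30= 14*a^2 + 50*a + 24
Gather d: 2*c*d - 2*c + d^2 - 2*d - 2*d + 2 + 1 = -2*c + d^2 + d*(2*c - 4) + 3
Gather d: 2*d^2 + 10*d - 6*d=2*d^2 + 4*d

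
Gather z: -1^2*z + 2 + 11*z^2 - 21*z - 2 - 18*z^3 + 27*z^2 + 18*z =-18*z^3 + 38*z^2 - 4*z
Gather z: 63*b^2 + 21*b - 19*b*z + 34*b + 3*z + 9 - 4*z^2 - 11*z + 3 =63*b^2 + 55*b - 4*z^2 + z*(-19*b - 8) + 12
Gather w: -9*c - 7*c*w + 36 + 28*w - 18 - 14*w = -9*c + w*(14 - 7*c) + 18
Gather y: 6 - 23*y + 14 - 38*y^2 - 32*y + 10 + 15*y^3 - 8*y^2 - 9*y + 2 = 15*y^3 - 46*y^2 - 64*y + 32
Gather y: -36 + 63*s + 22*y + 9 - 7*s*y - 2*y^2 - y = 63*s - 2*y^2 + y*(21 - 7*s) - 27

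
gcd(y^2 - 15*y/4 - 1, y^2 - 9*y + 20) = y - 4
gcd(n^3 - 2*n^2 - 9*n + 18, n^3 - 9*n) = n^2 - 9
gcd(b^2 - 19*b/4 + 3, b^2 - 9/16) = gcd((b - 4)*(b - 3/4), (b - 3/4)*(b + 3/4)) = b - 3/4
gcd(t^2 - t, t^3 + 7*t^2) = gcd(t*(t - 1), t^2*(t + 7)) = t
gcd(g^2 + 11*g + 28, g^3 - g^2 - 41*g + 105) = g + 7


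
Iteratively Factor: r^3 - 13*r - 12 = (r + 3)*(r^2 - 3*r - 4) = (r - 4)*(r + 3)*(r + 1)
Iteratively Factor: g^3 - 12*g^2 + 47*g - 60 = (g - 3)*(g^2 - 9*g + 20) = (g - 5)*(g - 3)*(g - 4)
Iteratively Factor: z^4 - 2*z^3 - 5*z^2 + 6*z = (z - 1)*(z^3 - z^2 - 6*z) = (z - 1)*(z + 2)*(z^2 - 3*z) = (z - 3)*(z - 1)*(z + 2)*(z)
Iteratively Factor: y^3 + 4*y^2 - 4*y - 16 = (y + 2)*(y^2 + 2*y - 8) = (y - 2)*(y + 2)*(y + 4)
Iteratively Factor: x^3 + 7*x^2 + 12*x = (x)*(x^2 + 7*x + 12) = x*(x + 4)*(x + 3)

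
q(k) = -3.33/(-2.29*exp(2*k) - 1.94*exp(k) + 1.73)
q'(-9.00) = 0.00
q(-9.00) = -1.93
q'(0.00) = -3.47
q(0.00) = 1.33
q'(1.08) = -0.27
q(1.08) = 0.14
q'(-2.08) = -0.50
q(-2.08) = -2.29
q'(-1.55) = -1.39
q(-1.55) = -2.74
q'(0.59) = -0.72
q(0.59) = 0.36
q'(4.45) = -0.00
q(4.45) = 0.00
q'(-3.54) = -0.07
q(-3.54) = -1.99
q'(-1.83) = -0.77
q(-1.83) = -2.45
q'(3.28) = -0.00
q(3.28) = 0.00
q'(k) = -3.33*(4.58*exp(2*k) + 1.94*exp(k))/(-2.29*exp(2*k) - 1.94*exp(k) + 1.73)^2 = (-15.2514*exp(k) - 6.4602)*exp(k)/(2.29*exp(2*k) + 1.94*exp(k) - 1.73)^2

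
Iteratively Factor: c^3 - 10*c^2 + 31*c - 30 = (c - 5)*(c^2 - 5*c + 6) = (c - 5)*(c - 2)*(c - 3)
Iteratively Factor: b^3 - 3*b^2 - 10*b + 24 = (b - 4)*(b^2 + b - 6) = (b - 4)*(b + 3)*(b - 2)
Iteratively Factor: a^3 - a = (a)*(a^2 - 1) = a*(a - 1)*(a + 1)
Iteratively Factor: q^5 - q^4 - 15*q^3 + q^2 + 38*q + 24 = (q + 3)*(q^4 - 4*q^3 - 3*q^2 + 10*q + 8) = (q + 1)*(q + 3)*(q^3 - 5*q^2 + 2*q + 8) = (q + 1)^2*(q + 3)*(q^2 - 6*q + 8) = (q - 4)*(q + 1)^2*(q + 3)*(q - 2)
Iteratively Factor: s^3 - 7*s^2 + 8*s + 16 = (s - 4)*(s^2 - 3*s - 4) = (s - 4)*(s + 1)*(s - 4)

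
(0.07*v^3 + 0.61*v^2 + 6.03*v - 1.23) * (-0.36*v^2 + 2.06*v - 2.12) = -0.0252*v^5 - 0.0754*v^4 - 1.0626*v^3 + 11.5714*v^2 - 15.3174*v + 2.6076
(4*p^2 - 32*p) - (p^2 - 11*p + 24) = 3*p^2 - 21*p - 24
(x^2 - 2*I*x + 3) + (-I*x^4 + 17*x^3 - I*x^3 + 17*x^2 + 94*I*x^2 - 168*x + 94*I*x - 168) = -I*x^4 + 17*x^3 - I*x^3 + 18*x^2 + 94*I*x^2 - 168*x + 92*I*x - 165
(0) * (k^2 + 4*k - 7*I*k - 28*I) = 0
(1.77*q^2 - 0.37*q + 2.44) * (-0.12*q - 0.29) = -0.2124*q^3 - 0.4689*q^2 - 0.1855*q - 0.7076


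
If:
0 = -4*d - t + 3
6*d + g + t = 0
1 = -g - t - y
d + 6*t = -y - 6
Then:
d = 23/17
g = -97/17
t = -41/17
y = 121/17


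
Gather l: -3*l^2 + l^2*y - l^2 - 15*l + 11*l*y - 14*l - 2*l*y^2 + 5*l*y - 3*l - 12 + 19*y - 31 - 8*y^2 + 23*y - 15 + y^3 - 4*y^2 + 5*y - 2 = l^2*(y - 4) + l*(-2*y^2 + 16*y - 32) + y^3 - 12*y^2 + 47*y - 60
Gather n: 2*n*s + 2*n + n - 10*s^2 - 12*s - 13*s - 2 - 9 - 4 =n*(2*s + 3) - 10*s^2 - 25*s - 15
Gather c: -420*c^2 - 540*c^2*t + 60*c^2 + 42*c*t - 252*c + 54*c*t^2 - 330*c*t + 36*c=c^2*(-540*t - 360) + c*(54*t^2 - 288*t - 216)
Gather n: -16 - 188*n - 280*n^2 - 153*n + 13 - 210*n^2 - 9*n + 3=-490*n^2 - 350*n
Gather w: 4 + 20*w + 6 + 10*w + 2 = 30*w + 12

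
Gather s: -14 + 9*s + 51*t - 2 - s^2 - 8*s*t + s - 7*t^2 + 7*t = -s^2 + s*(10 - 8*t) - 7*t^2 + 58*t - 16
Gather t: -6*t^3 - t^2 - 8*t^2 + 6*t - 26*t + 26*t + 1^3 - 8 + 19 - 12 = -6*t^3 - 9*t^2 + 6*t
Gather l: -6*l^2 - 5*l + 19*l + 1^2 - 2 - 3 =-6*l^2 + 14*l - 4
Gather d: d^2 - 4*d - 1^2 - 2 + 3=d^2 - 4*d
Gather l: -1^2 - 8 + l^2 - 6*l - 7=l^2 - 6*l - 16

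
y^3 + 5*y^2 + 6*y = y*(y + 2)*(y + 3)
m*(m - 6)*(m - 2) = m^3 - 8*m^2 + 12*m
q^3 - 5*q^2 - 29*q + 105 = (q - 7)*(q - 3)*(q + 5)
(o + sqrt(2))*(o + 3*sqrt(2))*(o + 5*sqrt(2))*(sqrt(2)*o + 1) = sqrt(2)*o^4 + 19*o^3 + 55*sqrt(2)*o^2 + 106*o + 30*sqrt(2)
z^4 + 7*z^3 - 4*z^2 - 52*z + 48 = (z - 2)*(z - 1)*(z + 4)*(z + 6)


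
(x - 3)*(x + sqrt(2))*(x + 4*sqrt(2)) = x^3 - 3*x^2 + 5*sqrt(2)*x^2 - 15*sqrt(2)*x + 8*x - 24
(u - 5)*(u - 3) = u^2 - 8*u + 15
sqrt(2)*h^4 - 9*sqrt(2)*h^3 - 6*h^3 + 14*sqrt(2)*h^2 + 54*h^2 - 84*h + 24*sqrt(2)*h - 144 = (h - 6)*(h - 4)*(h - 3*sqrt(2))*(sqrt(2)*h + sqrt(2))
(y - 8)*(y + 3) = y^2 - 5*y - 24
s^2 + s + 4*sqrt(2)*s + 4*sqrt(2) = (s + 1)*(s + 4*sqrt(2))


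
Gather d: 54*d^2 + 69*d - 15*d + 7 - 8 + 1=54*d^2 + 54*d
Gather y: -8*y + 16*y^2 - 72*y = 16*y^2 - 80*y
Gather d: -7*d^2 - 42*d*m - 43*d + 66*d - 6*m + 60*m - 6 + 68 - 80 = -7*d^2 + d*(23 - 42*m) + 54*m - 18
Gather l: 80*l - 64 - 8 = 80*l - 72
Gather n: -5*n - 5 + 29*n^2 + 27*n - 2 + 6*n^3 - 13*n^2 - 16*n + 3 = 6*n^3 + 16*n^2 + 6*n - 4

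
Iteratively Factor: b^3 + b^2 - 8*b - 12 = (b - 3)*(b^2 + 4*b + 4) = (b - 3)*(b + 2)*(b + 2)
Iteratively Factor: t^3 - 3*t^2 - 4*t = (t)*(t^2 - 3*t - 4) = t*(t + 1)*(t - 4)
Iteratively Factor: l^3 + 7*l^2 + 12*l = (l + 4)*(l^2 + 3*l) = l*(l + 4)*(l + 3)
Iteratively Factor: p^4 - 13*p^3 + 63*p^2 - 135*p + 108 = (p - 3)*(p^3 - 10*p^2 + 33*p - 36) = (p - 3)^2*(p^2 - 7*p + 12) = (p - 4)*(p - 3)^2*(p - 3)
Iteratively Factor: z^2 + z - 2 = (z - 1)*(z + 2)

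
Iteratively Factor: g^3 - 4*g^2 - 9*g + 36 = (g - 4)*(g^2 - 9) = (g - 4)*(g + 3)*(g - 3)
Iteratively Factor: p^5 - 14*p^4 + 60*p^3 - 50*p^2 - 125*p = (p - 5)*(p^4 - 9*p^3 + 15*p^2 + 25*p) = (p - 5)*(p + 1)*(p^3 - 10*p^2 + 25*p) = p*(p - 5)*(p + 1)*(p^2 - 10*p + 25) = p*(p - 5)^2*(p + 1)*(p - 5)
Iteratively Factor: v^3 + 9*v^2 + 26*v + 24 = (v + 2)*(v^2 + 7*v + 12) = (v + 2)*(v + 4)*(v + 3)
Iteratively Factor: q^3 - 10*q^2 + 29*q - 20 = (q - 1)*(q^2 - 9*q + 20) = (q - 4)*(q - 1)*(q - 5)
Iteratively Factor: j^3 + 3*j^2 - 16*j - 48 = (j - 4)*(j^2 + 7*j + 12) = (j - 4)*(j + 4)*(j + 3)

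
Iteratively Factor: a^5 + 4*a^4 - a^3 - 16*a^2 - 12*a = (a + 3)*(a^4 + a^3 - 4*a^2 - 4*a) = a*(a + 3)*(a^3 + a^2 - 4*a - 4) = a*(a - 2)*(a + 3)*(a^2 + 3*a + 2) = a*(a - 2)*(a + 2)*(a + 3)*(a + 1)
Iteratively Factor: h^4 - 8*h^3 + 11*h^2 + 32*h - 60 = (h - 5)*(h^3 - 3*h^2 - 4*h + 12) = (h - 5)*(h + 2)*(h^2 - 5*h + 6) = (h - 5)*(h - 3)*(h + 2)*(h - 2)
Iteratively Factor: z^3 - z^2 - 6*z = (z)*(z^2 - z - 6) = z*(z - 3)*(z + 2)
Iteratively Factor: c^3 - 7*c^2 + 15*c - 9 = (c - 3)*(c^2 - 4*c + 3) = (c - 3)^2*(c - 1)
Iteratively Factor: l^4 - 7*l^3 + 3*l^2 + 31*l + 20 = (l - 5)*(l^3 - 2*l^2 - 7*l - 4) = (l - 5)*(l + 1)*(l^2 - 3*l - 4) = (l - 5)*(l - 4)*(l + 1)*(l + 1)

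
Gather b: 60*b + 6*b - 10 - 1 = 66*b - 11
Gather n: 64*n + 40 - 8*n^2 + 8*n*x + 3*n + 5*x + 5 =-8*n^2 + n*(8*x + 67) + 5*x + 45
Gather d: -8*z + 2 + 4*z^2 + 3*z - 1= 4*z^2 - 5*z + 1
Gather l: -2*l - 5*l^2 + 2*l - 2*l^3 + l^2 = -2*l^3 - 4*l^2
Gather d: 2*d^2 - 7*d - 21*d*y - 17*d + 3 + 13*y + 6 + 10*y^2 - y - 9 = 2*d^2 + d*(-21*y - 24) + 10*y^2 + 12*y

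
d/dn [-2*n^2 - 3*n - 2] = -4*n - 3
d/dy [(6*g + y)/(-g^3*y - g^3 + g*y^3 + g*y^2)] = (-g^2*y - g^2 + y^3 + y^2 - (6*g + y)*(-g^2 + 3*y^2 + 2*y))/(g*(g^2*y + g^2 - y^3 - y^2)^2)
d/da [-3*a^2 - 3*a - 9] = -6*a - 3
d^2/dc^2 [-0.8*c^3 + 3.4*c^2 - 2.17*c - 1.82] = 6.8 - 4.8*c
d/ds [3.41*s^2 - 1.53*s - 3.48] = 6.82*s - 1.53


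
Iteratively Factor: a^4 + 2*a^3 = (a)*(a^3 + 2*a^2) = a^2*(a^2 + 2*a) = a^3*(a + 2)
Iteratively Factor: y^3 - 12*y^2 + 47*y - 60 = (y - 3)*(y^2 - 9*y + 20) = (y - 4)*(y - 3)*(y - 5)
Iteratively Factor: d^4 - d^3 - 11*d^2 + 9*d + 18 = (d + 3)*(d^3 - 4*d^2 + d + 6) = (d - 2)*(d + 3)*(d^2 - 2*d - 3) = (d - 2)*(d + 1)*(d + 3)*(d - 3)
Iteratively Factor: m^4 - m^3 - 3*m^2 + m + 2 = (m + 1)*(m^3 - 2*m^2 - m + 2) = (m - 2)*(m + 1)*(m^2 - 1) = (m - 2)*(m + 1)^2*(m - 1)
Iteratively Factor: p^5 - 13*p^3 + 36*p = (p + 3)*(p^4 - 3*p^3 - 4*p^2 + 12*p) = (p - 3)*(p + 3)*(p^3 - 4*p) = (p - 3)*(p - 2)*(p + 3)*(p^2 + 2*p) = (p - 3)*(p - 2)*(p + 2)*(p + 3)*(p)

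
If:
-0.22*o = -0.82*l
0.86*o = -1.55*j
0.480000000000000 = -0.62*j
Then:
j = -0.77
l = 0.37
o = 1.40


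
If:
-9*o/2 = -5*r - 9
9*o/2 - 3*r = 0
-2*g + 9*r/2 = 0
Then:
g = -81/8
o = -3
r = -9/2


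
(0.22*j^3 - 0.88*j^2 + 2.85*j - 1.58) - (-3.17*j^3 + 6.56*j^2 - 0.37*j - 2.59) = 3.39*j^3 - 7.44*j^2 + 3.22*j + 1.01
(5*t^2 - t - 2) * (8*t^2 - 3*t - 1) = 40*t^4 - 23*t^3 - 18*t^2 + 7*t + 2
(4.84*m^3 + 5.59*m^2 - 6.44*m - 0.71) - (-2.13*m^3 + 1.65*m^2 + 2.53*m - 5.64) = 6.97*m^3 + 3.94*m^2 - 8.97*m + 4.93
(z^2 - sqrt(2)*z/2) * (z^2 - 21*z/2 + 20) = z^4 - 21*z^3/2 - sqrt(2)*z^3/2 + 21*sqrt(2)*z^2/4 + 20*z^2 - 10*sqrt(2)*z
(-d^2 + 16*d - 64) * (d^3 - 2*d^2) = -d^5 + 18*d^4 - 96*d^3 + 128*d^2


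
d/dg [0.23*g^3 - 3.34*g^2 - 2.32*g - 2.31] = 0.69*g^2 - 6.68*g - 2.32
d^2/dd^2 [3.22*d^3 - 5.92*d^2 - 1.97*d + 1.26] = 19.32*d - 11.84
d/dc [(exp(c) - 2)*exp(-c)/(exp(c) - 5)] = (-exp(2*c) + 4*exp(c) - 10)*exp(-c)/(exp(2*c) - 10*exp(c) + 25)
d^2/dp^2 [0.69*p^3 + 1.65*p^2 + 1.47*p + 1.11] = 4.14*p + 3.3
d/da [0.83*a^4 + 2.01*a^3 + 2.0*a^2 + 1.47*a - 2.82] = 3.32*a^3 + 6.03*a^2 + 4.0*a + 1.47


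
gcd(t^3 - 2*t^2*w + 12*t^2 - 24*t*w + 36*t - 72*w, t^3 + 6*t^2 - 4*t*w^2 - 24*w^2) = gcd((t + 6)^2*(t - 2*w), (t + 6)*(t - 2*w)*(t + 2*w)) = t^2 - 2*t*w + 6*t - 12*w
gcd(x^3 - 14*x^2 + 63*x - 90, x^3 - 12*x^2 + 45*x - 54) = x^2 - 9*x + 18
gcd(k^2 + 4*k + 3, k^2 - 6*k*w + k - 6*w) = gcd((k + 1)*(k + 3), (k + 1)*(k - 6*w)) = k + 1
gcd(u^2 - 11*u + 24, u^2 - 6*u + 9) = u - 3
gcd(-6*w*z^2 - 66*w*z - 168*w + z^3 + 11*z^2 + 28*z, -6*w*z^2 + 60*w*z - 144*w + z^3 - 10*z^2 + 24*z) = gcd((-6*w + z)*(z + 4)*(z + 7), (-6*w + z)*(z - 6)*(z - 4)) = -6*w + z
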